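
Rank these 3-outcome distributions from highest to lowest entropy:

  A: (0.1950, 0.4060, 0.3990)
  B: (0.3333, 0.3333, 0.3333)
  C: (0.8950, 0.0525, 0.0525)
B > A > C

Key insight: Entropy is maximized by uniform distributions and minimized by concentrated distributions.

- Uniform distributions have maximum entropy log₂(3) = 1.5850 bits
- The more "peaked" or concentrated a distribution, the lower its entropy

Entropies:
  H(A) = 1.5167 bits
  H(B) = 1.5850 bits
  H(C) = 0.5896 bits

Ranking: B > A > C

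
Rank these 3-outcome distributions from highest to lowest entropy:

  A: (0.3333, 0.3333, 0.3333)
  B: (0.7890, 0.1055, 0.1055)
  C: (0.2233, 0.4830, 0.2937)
A > C > B

Key insight: Entropy is maximized by uniform distributions and minimized by concentrated distributions.

- Uniform distributions have maximum entropy log₂(3) = 1.5850 bits
- The more "peaked" or concentrated a distribution, the lower its entropy

Entropies:
  H(A) = 1.5850 bits
  H(B) = 0.9544 bits
  H(C) = 1.5092 bits

Ranking: A > C > B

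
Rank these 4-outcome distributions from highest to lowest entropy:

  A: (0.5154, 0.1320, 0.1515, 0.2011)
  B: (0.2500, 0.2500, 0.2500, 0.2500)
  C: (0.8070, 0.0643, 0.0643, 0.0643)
B > A > C

Key insight: Entropy is maximized by uniform distributions and minimized by concentrated distributions.

- Uniform distributions have maximum entropy log₂(4) = 2.0000 bits
- The more "peaked" or concentrated a distribution, the lower its entropy

Entropies:
  H(A) = 1.7563 bits
  H(B) = 2.0000 bits
  H(C) = 1.0136 bits

Ranking: B > A > C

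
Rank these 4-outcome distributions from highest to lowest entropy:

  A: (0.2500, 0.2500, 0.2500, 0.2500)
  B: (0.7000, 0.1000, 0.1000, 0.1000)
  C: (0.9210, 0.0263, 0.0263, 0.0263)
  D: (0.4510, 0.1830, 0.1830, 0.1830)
A > D > B > C

Key insight: Entropy is maximized by uniform distributions and minimized by concentrated distributions.

Entropies:
  H(A) = 2.0000 bits
  H(B) = 1.3568 bits
  H(C) = 0.5239 bits
  H(D) = 1.8632 bits

Ranking: A > D > B > C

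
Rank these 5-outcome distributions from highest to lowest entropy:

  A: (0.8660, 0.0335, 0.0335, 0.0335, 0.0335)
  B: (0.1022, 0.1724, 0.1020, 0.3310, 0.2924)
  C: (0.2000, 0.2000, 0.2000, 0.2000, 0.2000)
C > B > A

Key insight: Entropy is maximized by uniform distributions and minimized by concentrated distributions.

- Uniform distributions have maximum entropy log₂(5) = 2.3219 bits
- The more "peaked" or concentrated a distribution, the lower its entropy

Entropies:
  H(A) = 0.8363 bits
  H(B) = 2.1561 bits
  H(C) = 2.3219 bits

Ranking: C > B > A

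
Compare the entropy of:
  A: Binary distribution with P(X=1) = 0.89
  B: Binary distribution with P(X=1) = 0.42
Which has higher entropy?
B

For binary distributions, entropy is maximized at p=0.5 and decreases as p moves toward 0 or 1.

H(A) = H(0.89) = 0.4999 bits
H(B) = H(0.42) = 0.9815 bits

Distribution B (p=0.42) is closer to uniform (p=0.5), so it has higher entropy.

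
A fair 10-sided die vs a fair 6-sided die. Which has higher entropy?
10-sided die

Both are uniform distributions; for uniform over n outcomes, H = log₂(n). H(10-sided) = log₂(10) = 3.322 bits and H(6-sided) = log₂(6) = 2.585 bits. More outcomes in a uniform distribution means higher entropy.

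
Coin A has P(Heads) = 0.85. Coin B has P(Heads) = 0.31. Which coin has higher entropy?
B

For binary distributions, entropy is maximized at p=0.5 and decreases as p moves toward 0 or 1.

H(A) = H(0.85) = 0.6098 bits
H(B) = H(0.31) = 0.8932 bits

Distribution B (p=0.31) is closer to uniform (p=0.5), so it has higher entropy.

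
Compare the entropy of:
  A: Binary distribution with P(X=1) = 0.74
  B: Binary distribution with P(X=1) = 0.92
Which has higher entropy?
A

For binary distributions, entropy is maximized at p=0.5 and decreases as p moves toward 0 or 1.

H(A) = H(0.74) = 0.8267 bits
H(B) = H(0.92) = 0.4022 bits

Distribution A (p=0.74) is closer to uniform (p=0.5), so it has higher entropy.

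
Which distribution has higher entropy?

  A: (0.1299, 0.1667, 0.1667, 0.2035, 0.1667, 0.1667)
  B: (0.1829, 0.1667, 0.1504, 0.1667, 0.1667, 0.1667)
B

Both distributions are close to uniform, making this a harder comparison.

H(A) = 2.5731 bits
H(B) = 2.5827 bits

The distribution closer to uniform has higher entropy.
Answer: B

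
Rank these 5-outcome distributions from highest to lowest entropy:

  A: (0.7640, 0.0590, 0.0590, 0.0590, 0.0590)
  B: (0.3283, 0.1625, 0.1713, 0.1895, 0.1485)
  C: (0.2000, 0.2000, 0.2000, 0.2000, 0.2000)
C > B > A

Key insight: Entropy is maximized by uniform distributions and minimized by concentrated distributions.

- Uniform distributions have maximum entropy log₂(5) = 2.3219 bits
- The more "peaked" or concentrated a distribution, the lower its entropy

Entropies:
  H(A) = 1.2603 bits
  H(B) = 2.2528 bits
  H(C) = 2.3219 bits

Ranking: C > B > A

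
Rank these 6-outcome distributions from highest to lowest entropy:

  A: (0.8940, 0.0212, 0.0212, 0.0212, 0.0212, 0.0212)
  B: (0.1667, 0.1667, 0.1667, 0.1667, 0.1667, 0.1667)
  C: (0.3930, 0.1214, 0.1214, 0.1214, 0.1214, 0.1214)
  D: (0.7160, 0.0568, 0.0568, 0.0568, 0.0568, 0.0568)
B > C > D > A

Key insight: Entropy is maximized by uniform distributions and minimized by concentrated distributions.

Entropies:
  H(A) = 0.7339 bits
  H(B) = 2.5850 bits
  H(C) = 2.3761 bits
  H(D) = 1.5203 bits

Ranking: B > C > D > A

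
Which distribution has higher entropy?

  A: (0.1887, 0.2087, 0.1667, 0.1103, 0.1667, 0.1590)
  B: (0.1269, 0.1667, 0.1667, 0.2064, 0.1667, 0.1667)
B

Both distributions are close to uniform, making this a harder comparison.

H(A) = 2.5600 bits
H(B) = 2.5712 bits

The distribution closer to uniform has higher entropy.
Answer: B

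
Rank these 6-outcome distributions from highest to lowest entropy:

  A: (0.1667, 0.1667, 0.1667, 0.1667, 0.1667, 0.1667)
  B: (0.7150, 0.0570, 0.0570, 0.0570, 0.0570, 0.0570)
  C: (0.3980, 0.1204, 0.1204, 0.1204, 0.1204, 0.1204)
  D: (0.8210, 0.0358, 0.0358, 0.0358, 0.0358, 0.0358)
A > C > B > D

Key insight: Entropy is maximized by uniform distributions and minimized by concentrated distributions.

Entropies:
  H(A) = 2.5850 bits
  H(B) = 1.5239 bits
  H(C) = 2.3676 bits
  H(D) = 1.0935 bits

Ranking: A > C > B > D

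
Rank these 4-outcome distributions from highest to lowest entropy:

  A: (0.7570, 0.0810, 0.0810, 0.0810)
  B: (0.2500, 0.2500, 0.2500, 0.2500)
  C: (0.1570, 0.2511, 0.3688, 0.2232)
B > C > A

Key insight: Entropy is maximized by uniform distributions and minimized by concentrated distributions.

- Uniform distributions have maximum entropy log₂(4) = 2.0000 bits
- The more "peaked" or concentrated a distribution, the lower its entropy

Entropies:
  H(A) = 1.1851 bits
  H(B) = 2.0000 bits
  H(C) = 1.9335 bits

Ranking: B > C > A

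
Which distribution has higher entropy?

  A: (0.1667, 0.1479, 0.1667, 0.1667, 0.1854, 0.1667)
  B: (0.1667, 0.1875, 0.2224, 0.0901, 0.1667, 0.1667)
A

Both distributions are close to uniform, making this a harder comparison.

H(A) = 2.5819 bits
H(B) = 2.5405 bits

The distribution closer to uniform has higher entropy.
Answer: A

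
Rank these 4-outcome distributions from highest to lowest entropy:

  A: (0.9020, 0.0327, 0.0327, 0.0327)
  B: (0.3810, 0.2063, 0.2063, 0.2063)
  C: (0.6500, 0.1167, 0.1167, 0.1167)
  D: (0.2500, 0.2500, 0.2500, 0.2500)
D > B > C > A

Key insight: Entropy is maximized by uniform distributions and minimized by concentrated distributions.

Entropies:
  H(A) = 0.6179 bits
  H(B) = 1.9398 bits
  H(C) = 1.4888 bits
  H(D) = 2.0000 bits

Ranking: D > B > C > A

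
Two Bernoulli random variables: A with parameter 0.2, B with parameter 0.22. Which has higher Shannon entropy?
B

For binary distributions, entropy is maximized at p=0.5 and decreases as p moves toward 0 or 1.

H(A) = H(0.2) = 0.7219 bits
H(B) = H(0.22) = 0.7602 bits

Distribution B (p=0.22) is closer to uniform (p=0.5), so it has higher entropy.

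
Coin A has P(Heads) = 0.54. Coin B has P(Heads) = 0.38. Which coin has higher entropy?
A

For binary distributions, entropy is maximized at p=0.5 and decreases as p moves toward 0 or 1.

H(A) = H(0.54) = 0.9954 bits
H(B) = H(0.38) = 0.9580 bits

Distribution A (p=0.54) is closer to uniform (p=0.5), so it has higher entropy.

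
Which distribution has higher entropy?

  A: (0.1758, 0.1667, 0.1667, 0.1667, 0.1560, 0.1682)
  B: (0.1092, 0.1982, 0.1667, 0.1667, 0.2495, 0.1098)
A

Both distributions are close to uniform, making this a harder comparison.

H(A) = 2.5841 bits
H(B) = 2.5229 bits

The distribution closer to uniform has higher entropy.
Answer: A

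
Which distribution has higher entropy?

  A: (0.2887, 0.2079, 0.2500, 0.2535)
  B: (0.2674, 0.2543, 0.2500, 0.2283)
B

Both distributions are close to uniform, making this a harder comparison.

H(A) = 1.9904 bits
H(B) = 1.9977 bits

The distribution closer to uniform has higher entropy.
Answer: B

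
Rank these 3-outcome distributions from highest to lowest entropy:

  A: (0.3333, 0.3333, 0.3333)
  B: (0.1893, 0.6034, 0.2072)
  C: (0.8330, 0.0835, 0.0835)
A > B > C

Key insight: Entropy is maximized by uniform distributions and minimized by concentrated distributions.

- Uniform distributions have maximum entropy log₂(3) = 1.5850 bits
- The more "peaked" or concentrated a distribution, the lower its entropy

Entropies:
  H(A) = 1.5850 bits
  H(B) = 1.3649 bits
  H(C) = 0.8178 bits

Ranking: A > B > C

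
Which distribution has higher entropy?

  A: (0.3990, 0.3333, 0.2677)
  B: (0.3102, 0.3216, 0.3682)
B

Both distributions are close to uniform, making this a harder comparison.

H(A) = 1.5662 bits
H(B) = 1.5809 bits

The distribution closer to uniform has higher entropy.
Answer: B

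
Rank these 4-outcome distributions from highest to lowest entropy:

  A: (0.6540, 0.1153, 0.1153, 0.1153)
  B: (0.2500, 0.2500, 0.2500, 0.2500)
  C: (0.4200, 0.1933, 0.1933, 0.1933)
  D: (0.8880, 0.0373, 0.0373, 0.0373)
B > C > A > D

Key insight: Entropy is maximized by uniform distributions and minimized by concentrated distributions.

Entropies:
  H(A) = 1.4788 bits
  H(B) = 2.0000 bits
  H(C) = 1.9007 bits
  H(D) = 0.6834 bits

Ranking: B > C > A > D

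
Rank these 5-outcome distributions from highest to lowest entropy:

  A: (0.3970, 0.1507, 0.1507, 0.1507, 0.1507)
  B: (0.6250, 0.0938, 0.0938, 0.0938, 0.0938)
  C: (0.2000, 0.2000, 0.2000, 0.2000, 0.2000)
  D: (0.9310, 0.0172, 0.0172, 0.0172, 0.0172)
C > A > B > D

Key insight: Entropy is maximized by uniform distributions and minimized by concentrated distributions.

Entropies:
  H(A) = 2.1752 bits
  H(B) = 1.7044 bits
  H(C) = 2.3219 bits
  H(D) = 0.5002 bits

Ranking: C > A > B > D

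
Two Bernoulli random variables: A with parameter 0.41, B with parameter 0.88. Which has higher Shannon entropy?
A

For binary distributions, entropy is maximized at p=0.5 and decreases as p moves toward 0 or 1.

H(A) = H(0.41) = 0.9765 bits
H(B) = H(0.88) = 0.5294 bits

Distribution A (p=0.41) is closer to uniform (p=0.5), so it has higher entropy.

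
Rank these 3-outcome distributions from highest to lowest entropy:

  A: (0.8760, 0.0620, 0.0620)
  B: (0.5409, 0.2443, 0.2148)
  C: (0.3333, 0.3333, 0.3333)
C > B > A

Key insight: Entropy is maximized by uniform distributions and minimized by concentrated distributions.

- Uniform distributions have maximum entropy log₂(3) = 1.5850 bits
- The more "peaked" or concentrated a distribution, the lower its entropy

Entropies:
  H(A) = 0.6648 bits
  H(B) = 1.4529 bits
  H(C) = 1.5850 bits

Ranking: C > B > A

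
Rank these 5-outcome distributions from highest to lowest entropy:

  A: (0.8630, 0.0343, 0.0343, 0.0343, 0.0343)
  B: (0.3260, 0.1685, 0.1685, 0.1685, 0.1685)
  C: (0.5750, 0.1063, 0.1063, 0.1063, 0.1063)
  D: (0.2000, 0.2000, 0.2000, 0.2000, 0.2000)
D > B > C > A

Key insight: Entropy is maximized by uniform distributions and minimized by concentrated distributions.

Entropies:
  H(A) = 0.8503 bits
  H(B) = 2.2588 bits
  H(C) = 1.8337 bits
  H(D) = 2.3219 bits

Ranking: D > B > C > A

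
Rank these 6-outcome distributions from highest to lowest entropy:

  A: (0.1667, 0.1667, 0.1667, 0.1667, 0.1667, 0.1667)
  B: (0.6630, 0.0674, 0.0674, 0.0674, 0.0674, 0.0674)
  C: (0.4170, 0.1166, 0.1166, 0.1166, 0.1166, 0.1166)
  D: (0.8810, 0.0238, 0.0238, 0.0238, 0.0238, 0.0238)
A > C > B > D

Key insight: Entropy is maximized by uniform distributions and minimized by concentrated distributions.

Entropies:
  H(A) = 2.5850 bits
  H(B) = 1.7044 bits
  H(C) = 2.3337 bits
  H(D) = 0.8028 bits

Ranking: A > C > B > D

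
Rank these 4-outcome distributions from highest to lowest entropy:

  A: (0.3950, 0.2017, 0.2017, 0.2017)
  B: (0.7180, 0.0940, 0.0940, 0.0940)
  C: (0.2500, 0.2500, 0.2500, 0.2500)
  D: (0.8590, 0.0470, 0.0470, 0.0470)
C > A > B > D

Key insight: Entropy is maximized by uniform distributions and minimized by concentrated distributions.

Entropies:
  H(A) = 1.9269 bits
  H(B) = 1.3051 bits
  H(C) = 2.0000 bits
  H(D) = 0.8103 bits

Ranking: C > A > B > D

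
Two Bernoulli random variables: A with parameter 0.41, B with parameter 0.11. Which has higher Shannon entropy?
A

For binary distributions, entropy is maximized at p=0.5 and decreases as p moves toward 0 or 1.

H(A) = H(0.41) = 0.9765 bits
H(B) = H(0.11) = 0.4999 bits

Distribution A (p=0.41) is closer to uniform (p=0.5), so it has higher entropy.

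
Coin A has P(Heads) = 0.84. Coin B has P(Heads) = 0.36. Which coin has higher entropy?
B

For binary distributions, entropy is maximized at p=0.5 and decreases as p moves toward 0 or 1.

H(A) = H(0.84) = 0.6343 bits
H(B) = H(0.36) = 0.9427 bits

Distribution B (p=0.36) is closer to uniform (p=0.5), so it has higher entropy.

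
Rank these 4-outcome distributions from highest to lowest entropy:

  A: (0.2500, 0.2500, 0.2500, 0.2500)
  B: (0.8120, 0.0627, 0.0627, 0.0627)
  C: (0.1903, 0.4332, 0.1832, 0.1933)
A > C > B

Key insight: Entropy is maximized by uniform distributions and minimized by concentrated distributions.

- Uniform distributions have maximum entropy log₂(4) = 2.0000 bits
- The more "peaked" or concentrated a distribution, the lower its entropy

Entropies:
  H(A) = 2.0000 bits
  H(B) = 0.9952 bits
  H(C) = 1.8853 bits

Ranking: A > C > B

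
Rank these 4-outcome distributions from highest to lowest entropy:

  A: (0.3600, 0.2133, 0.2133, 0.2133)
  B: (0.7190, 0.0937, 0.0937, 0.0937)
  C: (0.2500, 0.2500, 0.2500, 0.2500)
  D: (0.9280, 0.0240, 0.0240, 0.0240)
C > A > B > D

Key insight: Entropy is maximized by uniform distributions and minimized by concentrated distributions.

Entropies:
  H(A) = 1.9571 bits
  H(B) = 1.3022 bits
  H(C) = 2.0000 bits
  H(D) = 0.4875 bits

Ranking: C > A > B > D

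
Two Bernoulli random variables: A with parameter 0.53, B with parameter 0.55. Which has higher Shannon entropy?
A

For binary distributions, entropy is maximized at p=0.5 and decreases as p moves toward 0 or 1.

H(A) = H(0.53) = 0.9974 bits
H(B) = H(0.55) = 0.9928 bits

Distribution A (p=0.53) is closer to uniform (p=0.5), so it has higher entropy.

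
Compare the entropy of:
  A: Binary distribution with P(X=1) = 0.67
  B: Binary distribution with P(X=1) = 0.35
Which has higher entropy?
B

For binary distributions, entropy is maximized at p=0.5 and decreases as p moves toward 0 or 1.

H(A) = H(0.67) = 0.9149 bits
H(B) = H(0.35) = 0.9341 bits

Distribution B (p=0.35) is closer to uniform (p=0.5), so it has higher entropy.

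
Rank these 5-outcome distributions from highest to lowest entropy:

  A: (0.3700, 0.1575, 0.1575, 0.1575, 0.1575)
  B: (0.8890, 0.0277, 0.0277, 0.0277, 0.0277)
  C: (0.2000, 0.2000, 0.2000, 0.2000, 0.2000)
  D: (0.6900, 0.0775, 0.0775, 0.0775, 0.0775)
C > A > D > B

Key insight: Entropy is maximized by uniform distributions and minimized by concentrated distributions.

Entropies:
  H(A) = 2.2107 bits
  H(B) = 0.7249 bits
  H(C) = 2.3219 bits
  H(D) = 1.5132 bits

Ranking: C > A > D > B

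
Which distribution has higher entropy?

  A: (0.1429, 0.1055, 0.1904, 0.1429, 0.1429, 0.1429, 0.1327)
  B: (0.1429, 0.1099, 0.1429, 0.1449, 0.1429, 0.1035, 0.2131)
A

Both distributions are close to uniform, making this a harder comparison.

H(A) = 2.7887 bits
H(B) = 2.7711 bits

The distribution closer to uniform has higher entropy.
Answer: A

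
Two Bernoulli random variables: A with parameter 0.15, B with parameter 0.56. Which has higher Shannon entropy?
B

For binary distributions, entropy is maximized at p=0.5 and decreases as p moves toward 0 or 1.

H(A) = H(0.15) = 0.6098 bits
H(B) = H(0.56) = 0.9896 bits

Distribution B (p=0.56) is closer to uniform (p=0.5), so it has higher entropy.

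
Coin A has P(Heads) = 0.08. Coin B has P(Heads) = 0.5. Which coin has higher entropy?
B

For binary distributions, entropy is maximized at p=0.5 and decreases as p moves toward 0 or 1.

H(A) = H(0.08) = 0.4022 bits
H(B) = H(0.5) = 1.0000 bits

Distribution B (p=0.5) is closer to uniform (p=0.5), so it has higher entropy.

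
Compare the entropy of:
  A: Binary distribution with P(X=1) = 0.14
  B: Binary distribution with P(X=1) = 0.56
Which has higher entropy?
B

For binary distributions, entropy is maximized at p=0.5 and decreases as p moves toward 0 or 1.

H(A) = H(0.14) = 0.5842 bits
H(B) = H(0.56) = 0.9896 bits

Distribution B (p=0.56) is closer to uniform (p=0.5), so it has higher entropy.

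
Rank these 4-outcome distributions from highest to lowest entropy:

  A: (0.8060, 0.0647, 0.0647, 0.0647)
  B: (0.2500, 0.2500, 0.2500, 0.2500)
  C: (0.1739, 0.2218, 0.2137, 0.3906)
B > C > A

Key insight: Entropy is maximized by uniform distributions and minimized by concentrated distributions.

- Uniform distributions have maximum entropy log₂(4) = 2.0000 bits
- The more "peaked" or concentrated a distribution, the lower its entropy

Entropies:
  H(A) = 1.0172 bits
  H(B) = 2.0000 bits
  H(C) = 1.9263 bits

Ranking: B > C > A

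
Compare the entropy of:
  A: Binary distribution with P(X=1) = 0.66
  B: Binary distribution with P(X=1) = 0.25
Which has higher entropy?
A

For binary distributions, entropy is maximized at p=0.5 and decreases as p moves toward 0 or 1.

H(A) = H(0.66) = 0.9248 bits
H(B) = H(0.25) = 0.8113 bits

Distribution A (p=0.66) is closer to uniform (p=0.5), so it has higher entropy.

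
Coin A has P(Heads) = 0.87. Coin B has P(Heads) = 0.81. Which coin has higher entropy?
B

For binary distributions, entropy is maximized at p=0.5 and decreases as p moves toward 0 or 1.

H(A) = H(0.87) = 0.5574 bits
H(B) = H(0.81) = 0.7015 bits

Distribution B (p=0.81) is closer to uniform (p=0.5), so it has higher entropy.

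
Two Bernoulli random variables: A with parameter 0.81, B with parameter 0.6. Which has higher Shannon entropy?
B

For binary distributions, entropy is maximized at p=0.5 and decreases as p moves toward 0 or 1.

H(A) = H(0.81) = 0.7015 bits
H(B) = H(0.6) = 0.9710 bits

Distribution B (p=0.6) is closer to uniform (p=0.5), so it has higher entropy.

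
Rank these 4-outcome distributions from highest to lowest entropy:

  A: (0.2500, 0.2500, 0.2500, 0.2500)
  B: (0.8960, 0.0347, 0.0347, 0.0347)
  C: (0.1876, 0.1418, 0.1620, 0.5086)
A > C > B

Key insight: Entropy is maximized by uniform distributions and minimized by concentrated distributions.

- Uniform distributions have maximum entropy log₂(4) = 2.0000 bits
- The more "peaked" or concentrated a distribution, the lower its entropy

Entropies:
  H(A) = 2.0000 bits
  H(B) = 0.6464 bits
  H(C) = 1.7740 bits

Ranking: A > C > B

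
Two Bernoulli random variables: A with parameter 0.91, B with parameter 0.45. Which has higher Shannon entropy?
B

For binary distributions, entropy is maximized at p=0.5 and decreases as p moves toward 0 or 1.

H(A) = H(0.91) = 0.4365 bits
H(B) = H(0.45) = 0.9928 bits

Distribution B (p=0.45) is closer to uniform (p=0.5), so it has higher entropy.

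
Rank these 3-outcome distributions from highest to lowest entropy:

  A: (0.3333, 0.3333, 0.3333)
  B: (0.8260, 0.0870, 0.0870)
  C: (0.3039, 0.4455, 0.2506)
A > C > B

Key insight: Entropy is maximized by uniform distributions and minimized by concentrated distributions.

- Uniform distributions have maximum entropy log₂(3) = 1.5850 bits
- The more "peaked" or concentrated a distribution, the lower its entropy

Entropies:
  H(A) = 1.5850 bits
  H(B) = 0.8408 bits
  H(C) = 1.5422 bits

Ranking: A > C > B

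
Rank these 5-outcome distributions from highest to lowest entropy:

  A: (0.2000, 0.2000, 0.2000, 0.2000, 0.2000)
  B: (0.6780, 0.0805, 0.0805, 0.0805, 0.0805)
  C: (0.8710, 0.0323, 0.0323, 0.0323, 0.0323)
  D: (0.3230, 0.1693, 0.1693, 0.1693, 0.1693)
A > D > B > C

Key insight: Entropy is maximized by uniform distributions and minimized by concentrated distributions.

Entropies:
  H(A) = 2.3219 bits
  H(B) = 1.5505 bits
  H(C) = 0.8127 bits
  H(D) = 2.2616 bits

Ranking: A > D > B > C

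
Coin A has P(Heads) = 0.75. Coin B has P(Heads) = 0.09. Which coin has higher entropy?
A

For binary distributions, entropy is maximized at p=0.5 and decreases as p moves toward 0 or 1.

H(A) = H(0.75) = 0.8113 bits
H(B) = H(0.09) = 0.4365 bits

Distribution A (p=0.75) is closer to uniform (p=0.5), so it has higher entropy.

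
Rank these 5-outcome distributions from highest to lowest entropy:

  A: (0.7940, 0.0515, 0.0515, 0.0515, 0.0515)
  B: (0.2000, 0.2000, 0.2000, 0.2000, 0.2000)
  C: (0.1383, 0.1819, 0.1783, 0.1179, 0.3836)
B > C > A

Key insight: Entropy is maximized by uniform distributions and minimized by concentrated distributions.

- Uniform distributions have maximum entropy log₂(5) = 2.3219 bits
- The more "peaked" or concentrated a distribution, the lower its entropy

Entropies:
  H(A) = 1.1458 bits
  H(B) = 2.3219 bits
  H(C) = 2.1795 bits

Ranking: B > C > A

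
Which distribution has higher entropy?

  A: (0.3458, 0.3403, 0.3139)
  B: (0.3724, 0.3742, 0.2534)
A

Both distributions are close to uniform, making this a harder comparison.

H(A) = 1.5837 bits
H(B) = 1.5632 bits

The distribution closer to uniform has higher entropy.
Answer: A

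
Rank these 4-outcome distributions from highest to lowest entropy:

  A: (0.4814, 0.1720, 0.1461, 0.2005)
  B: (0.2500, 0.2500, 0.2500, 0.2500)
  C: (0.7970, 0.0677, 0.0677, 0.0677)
B > A > C

Key insight: Entropy is maximized by uniform distributions and minimized by concentrated distributions.

- Uniform distributions have maximum entropy log₂(4) = 2.0000 bits
- The more "peaked" or concentrated a distribution, the lower its entropy

Entropies:
  H(A) = 1.8147 bits
  H(B) = 2.0000 bits
  H(C) = 1.0496 bits

Ranking: B > A > C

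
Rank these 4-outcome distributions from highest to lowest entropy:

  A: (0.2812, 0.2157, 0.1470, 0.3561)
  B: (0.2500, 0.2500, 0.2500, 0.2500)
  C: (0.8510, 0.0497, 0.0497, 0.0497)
B > A > C

Key insight: Entropy is maximized by uniform distributions and minimized by concentrated distributions.

- Uniform distributions have maximum entropy log₂(4) = 2.0000 bits
- The more "peaked" or concentrated a distribution, the lower its entropy

Entropies:
  H(A) = 1.9291 bits
  H(B) = 2.0000 bits
  H(C) = 0.8435 bits

Ranking: B > A > C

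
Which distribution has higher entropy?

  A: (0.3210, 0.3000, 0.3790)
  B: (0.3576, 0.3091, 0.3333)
B

Both distributions are close to uniform, making this a harder comparison.

H(A) = 1.5778 bits
H(B) = 1.5824 bits

The distribution closer to uniform has higher entropy.
Answer: B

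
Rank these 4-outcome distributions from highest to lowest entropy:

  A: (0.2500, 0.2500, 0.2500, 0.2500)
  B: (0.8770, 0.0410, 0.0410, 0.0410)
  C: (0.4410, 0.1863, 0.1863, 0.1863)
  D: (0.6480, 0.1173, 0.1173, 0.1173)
A > C > D > B

Key insight: Entropy is maximized by uniform distributions and minimized by concentrated distributions.

Entropies:
  H(A) = 2.0000 bits
  H(B) = 0.7329 bits
  H(C) = 1.8759 bits
  H(D) = 1.4937 bits

Ranking: A > C > D > B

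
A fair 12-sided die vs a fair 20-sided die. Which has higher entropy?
20-sided die

Both are uniform distributions; for uniform over n outcomes, H = log₂(n). H(12-sided) = log₂(12) = 3.585 bits and H(20-sided) = log₂(20) = 4.322 bits. More outcomes in a uniform distribution means higher entropy.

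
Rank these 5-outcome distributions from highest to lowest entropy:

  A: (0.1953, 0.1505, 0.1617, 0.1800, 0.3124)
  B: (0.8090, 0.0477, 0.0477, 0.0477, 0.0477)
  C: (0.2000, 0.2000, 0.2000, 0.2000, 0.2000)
C > A > B

Key insight: Entropy is maximized by uniform distributions and minimized by concentrated distributions.

- Uniform distributions have maximum entropy log₂(5) = 2.3219 bits
- The more "peaked" or concentrated a distribution, the lower its entropy

Entropies:
  H(A) = 2.2662 bits
  H(B) = 1.0856 bits
  H(C) = 2.3219 bits

Ranking: C > A > B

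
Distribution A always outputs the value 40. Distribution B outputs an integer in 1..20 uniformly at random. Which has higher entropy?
B

A is deterministic, so H(A) = 0. B is uniform over 20 outcomes, so H(B) = log₂(20) = 4.322 bits. Any distribution with genuine randomness has higher entropy than a deterministic one.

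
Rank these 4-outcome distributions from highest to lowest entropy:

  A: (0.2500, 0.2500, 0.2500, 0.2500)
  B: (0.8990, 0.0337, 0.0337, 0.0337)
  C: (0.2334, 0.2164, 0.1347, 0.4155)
A > C > B

Key insight: Entropy is maximized by uniform distributions and minimized by concentrated distributions.

- Uniform distributions have maximum entropy log₂(4) = 2.0000 bits
- The more "peaked" or concentrated a distribution, the lower its entropy

Entropies:
  H(A) = 2.0000 bits
  H(B) = 0.6322 bits
  H(C) = 1.8839 bits

Ranking: A > C > B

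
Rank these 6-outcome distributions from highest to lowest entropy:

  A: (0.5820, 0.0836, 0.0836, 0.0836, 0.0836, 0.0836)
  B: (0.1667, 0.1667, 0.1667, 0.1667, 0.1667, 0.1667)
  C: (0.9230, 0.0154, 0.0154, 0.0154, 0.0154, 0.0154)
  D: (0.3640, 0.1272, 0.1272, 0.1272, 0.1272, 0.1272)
B > D > A > C

Key insight: Entropy is maximized by uniform distributions and minimized by concentrated distributions.

Entropies:
  H(A) = 1.9511 bits
  H(B) = 2.5850 bits
  H(C) = 0.5703 bits
  H(D) = 2.4227 bits

Ranking: B > D > A > C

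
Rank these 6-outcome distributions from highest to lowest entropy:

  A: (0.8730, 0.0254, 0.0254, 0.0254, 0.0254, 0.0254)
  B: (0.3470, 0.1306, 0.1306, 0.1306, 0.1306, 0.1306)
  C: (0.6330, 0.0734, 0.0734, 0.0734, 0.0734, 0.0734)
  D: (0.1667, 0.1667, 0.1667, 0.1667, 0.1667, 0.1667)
D > B > C > A

Key insight: Entropy is maximized by uniform distributions and minimized by concentrated distributions.

Entropies:
  H(A) = 0.8440 bits
  H(B) = 2.4476 bits
  H(C) = 1.8005 bits
  H(D) = 2.5850 bits

Ranking: D > B > C > A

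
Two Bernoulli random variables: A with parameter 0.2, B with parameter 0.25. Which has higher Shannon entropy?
B

For binary distributions, entropy is maximized at p=0.5 and decreases as p moves toward 0 or 1.

H(A) = H(0.2) = 0.7219 bits
H(B) = H(0.25) = 0.8113 bits

Distribution B (p=0.25) is closer to uniform (p=0.5), so it has higher entropy.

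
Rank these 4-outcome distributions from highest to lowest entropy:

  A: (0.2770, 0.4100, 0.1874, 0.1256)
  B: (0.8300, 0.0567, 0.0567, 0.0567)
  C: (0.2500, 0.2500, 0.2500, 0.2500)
C > A > B

Key insight: Entropy is maximized by uniform distributions and minimized by concentrated distributions.

- Uniform distributions have maximum entropy log₂(4) = 2.0000 bits
- The more "peaked" or concentrated a distribution, the lower its entropy

Entropies:
  H(A) = 1.8690 bits
  H(B) = 0.9271 bits
  H(C) = 2.0000 bits

Ranking: C > A > B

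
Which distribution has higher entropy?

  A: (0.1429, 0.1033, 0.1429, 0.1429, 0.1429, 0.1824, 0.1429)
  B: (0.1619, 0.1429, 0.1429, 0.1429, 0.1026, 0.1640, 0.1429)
B

Both distributions are close to uniform, making this a harder comparison.

H(A) = 2.7914 bits
H(B) = 2.7944 bits

The distribution closer to uniform has higher entropy.
Answer: B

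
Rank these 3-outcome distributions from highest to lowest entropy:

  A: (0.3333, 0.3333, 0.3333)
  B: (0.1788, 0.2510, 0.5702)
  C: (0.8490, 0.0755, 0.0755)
A > B > C

Key insight: Entropy is maximized by uniform distributions and minimized by concentrated distributions.

- Uniform distributions have maximum entropy log₂(3) = 1.5850 bits
- The more "peaked" or concentrated a distribution, the lower its entropy

Entropies:
  H(A) = 1.5850 bits
  H(B) = 1.4067 bits
  H(C) = 0.7633 bits

Ranking: A > B > C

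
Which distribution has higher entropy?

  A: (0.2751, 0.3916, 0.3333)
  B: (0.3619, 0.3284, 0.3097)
B

Both distributions are close to uniform, making this a harder comparison.

H(A) = 1.5702 bits
H(B) = 1.5820 bits

The distribution closer to uniform has higher entropy.
Answer: B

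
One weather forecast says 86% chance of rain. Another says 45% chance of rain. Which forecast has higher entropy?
45% forecast

Treat each forecast as a Bernoulli distribution. Binary entropy is maximized at p=0.5 and falls off symmetrically toward 0 or 1. The 45% forecast is closer to 50%, so it is more uncertain. H(86%) ≈ 0.584 bits, H(45%) ≈ 0.993 bits.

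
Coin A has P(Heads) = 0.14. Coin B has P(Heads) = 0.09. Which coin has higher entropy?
A

For binary distributions, entropy is maximized at p=0.5 and decreases as p moves toward 0 or 1.

H(A) = H(0.14) = 0.5842 bits
H(B) = H(0.09) = 0.4365 bits

Distribution A (p=0.14) is closer to uniform (p=0.5), so it has higher entropy.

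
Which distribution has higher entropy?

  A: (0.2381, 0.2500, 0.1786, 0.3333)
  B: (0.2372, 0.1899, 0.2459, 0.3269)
B

Both distributions are close to uniform, making this a harder comparison.

H(A) = 1.9651 bits
H(B) = 1.9726 bits

The distribution closer to uniform has higher entropy.
Answer: B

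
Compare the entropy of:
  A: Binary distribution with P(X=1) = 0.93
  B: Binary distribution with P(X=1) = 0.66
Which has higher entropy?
B

For binary distributions, entropy is maximized at p=0.5 and decreases as p moves toward 0 or 1.

H(A) = H(0.93) = 0.3659 bits
H(B) = H(0.66) = 0.9248 bits

Distribution B (p=0.66) is closer to uniform (p=0.5), so it has higher entropy.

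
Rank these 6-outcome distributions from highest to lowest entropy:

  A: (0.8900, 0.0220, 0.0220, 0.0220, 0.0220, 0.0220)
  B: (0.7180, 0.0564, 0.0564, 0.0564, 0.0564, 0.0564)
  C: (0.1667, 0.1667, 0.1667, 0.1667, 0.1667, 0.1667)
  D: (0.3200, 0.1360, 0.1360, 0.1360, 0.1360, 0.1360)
C > D > B > A

Key insight: Entropy is maximized by uniform distributions and minimized by concentrated distributions.

Entropies:
  H(A) = 0.7553 bits
  H(B) = 1.5129 bits
  H(C) = 2.5850 bits
  H(D) = 2.4833 bits

Ranking: C > D > B > A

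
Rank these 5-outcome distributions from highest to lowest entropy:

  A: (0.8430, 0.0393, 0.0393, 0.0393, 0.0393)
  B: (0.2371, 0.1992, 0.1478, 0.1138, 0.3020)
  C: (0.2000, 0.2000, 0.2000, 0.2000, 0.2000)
C > B > A

Key insight: Entropy is maximized by uniform distributions and minimized by concentrated distributions.

- Uniform distributions have maximum entropy log₂(5) = 2.3219 bits
- The more "peaked" or concentrated a distribution, the lower its entropy

Entropies:
  H(A) = 0.9411 bits
  H(B) = 2.2423 bits
  H(C) = 2.3219 bits

Ranking: C > B > A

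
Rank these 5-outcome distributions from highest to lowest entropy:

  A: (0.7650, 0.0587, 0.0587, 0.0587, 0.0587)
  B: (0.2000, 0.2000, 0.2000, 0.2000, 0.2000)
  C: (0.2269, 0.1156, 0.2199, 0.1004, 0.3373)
B > C > A

Key insight: Entropy is maximized by uniform distributions and minimized by concentrated distributions.

- Uniform distributions have maximum entropy log₂(5) = 2.3219 bits
- The more "peaked" or concentrated a distribution, the lower its entropy

Entropies:
  H(A) = 1.2566 bits
  H(B) = 2.3219 bits
  H(C) = 2.1876 bits

Ranking: B > C > A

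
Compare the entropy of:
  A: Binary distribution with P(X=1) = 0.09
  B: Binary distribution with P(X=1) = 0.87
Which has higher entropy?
B

For binary distributions, entropy is maximized at p=0.5 and decreases as p moves toward 0 or 1.

H(A) = H(0.09) = 0.4365 bits
H(B) = H(0.87) = 0.5574 bits

Distribution B (p=0.87) is closer to uniform (p=0.5), so it has higher entropy.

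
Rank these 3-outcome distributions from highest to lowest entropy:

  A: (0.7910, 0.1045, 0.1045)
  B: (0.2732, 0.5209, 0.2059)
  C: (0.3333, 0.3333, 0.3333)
C > B > A

Key insight: Entropy is maximized by uniform distributions and minimized by concentrated distributions.

- Uniform distributions have maximum entropy log₂(3) = 1.5850 bits
- The more "peaked" or concentrated a distribution, the lower its entropy

Entropies:
  H(A) = 0.9486 bits
  H(B) = 1.4710 bits
  H(C) = 1.5850 bits

Ranking: C > B > A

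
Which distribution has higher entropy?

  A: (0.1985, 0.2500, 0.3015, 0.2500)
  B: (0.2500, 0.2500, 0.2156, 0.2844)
B

Both distributions are close to uniform, making this a harder comparison.

H(A) = 1.9846 bits
H(B) = 1.9932 bits

The distribution closer to uniform has higher entropy.
Answer: B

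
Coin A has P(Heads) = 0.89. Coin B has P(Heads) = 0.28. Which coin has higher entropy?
B

For binary distributions, entropy is maximized at p=0.5 and decreases as p moves toward 0 or 1.

H(A) = H(0.89) = 0.4999 bits
H(B) = H(0.28) = 0.8555 bits

Distribution B (p=0.28) is closer to uniform (p=0.5), so it has higher entropy.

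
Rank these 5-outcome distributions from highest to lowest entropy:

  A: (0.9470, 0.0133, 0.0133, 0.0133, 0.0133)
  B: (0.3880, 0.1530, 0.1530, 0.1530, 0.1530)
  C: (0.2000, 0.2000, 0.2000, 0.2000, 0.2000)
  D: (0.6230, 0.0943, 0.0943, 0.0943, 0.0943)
C > B > D > A

Key insight: Entropy is maximized by uniform distributions and minimized by concentrated distributions.

Entropies:
  H(A) = 0.4050 bits
  H(B) = 2.1875 bits
  H(C) = 2.3219 bits
  H(D) = 1.7099 bits

Ranking: C > B > D > A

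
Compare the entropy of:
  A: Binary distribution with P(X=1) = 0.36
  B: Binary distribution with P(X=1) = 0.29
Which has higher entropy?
A

For binary distributions, entropy is maximized at p=0.5 and decreases as p moves toward 0 or 1.

H(A) = H(0.36) = 0.9427 bits
H(B) = H(0.29) = 0.8687 bits

Distribution A (p=0.36) is closer to uniform (p=0.5), so it has higher entropy.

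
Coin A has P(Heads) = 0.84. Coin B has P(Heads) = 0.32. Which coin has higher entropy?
B

For binary distributions, entropy is maximized at p=0.5 and decreases as p moves toward 0 or 1.

H(A) = H(0.84) = 0.6343 bits
H(B) = H(0.32) = 0.9044 bits

Distribution B (p=0.32) is closer to uniform (p=0.5), so it has higher entropy.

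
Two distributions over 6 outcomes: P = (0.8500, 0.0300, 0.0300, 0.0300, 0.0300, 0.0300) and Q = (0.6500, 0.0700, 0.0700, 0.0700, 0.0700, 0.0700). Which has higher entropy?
Q

P is highly concentrated on one outcome (85%), making it nearly deterministic. Q spreads its mass more evenly (max 65%). The more spread-out distribution has higher entropy: H(P) ≈ 0.958 bits, H(Q) ≈ 1.747 bits.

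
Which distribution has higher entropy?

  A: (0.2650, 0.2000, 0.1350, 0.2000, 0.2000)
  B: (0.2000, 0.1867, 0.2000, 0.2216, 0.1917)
B

Both distributions are close to uniform, making this a harder comparison.

H(A) = 2.2909 bits
H(B) = 2.3194 bits

The distribution closer to uniform has higher entropy.
Answer: B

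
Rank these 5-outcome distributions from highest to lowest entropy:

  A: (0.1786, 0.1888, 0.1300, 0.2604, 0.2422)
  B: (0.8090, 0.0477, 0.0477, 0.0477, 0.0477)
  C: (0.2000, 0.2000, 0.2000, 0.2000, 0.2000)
C > A > B

Key insight: Entropy is maximized by uniform distributions and minimized by concentrated distributions.

- Uniform distributions have maximum entropy log₂(5) = 2.3219 bits
- The more "peaked" or concentrated a distribution, the lower its entropy

Entropies:
  H(A) = 2.2815 bits
  H(B) = 1.0856 bits
  H(C) = 2.3219 bits

Ranking: C > A > B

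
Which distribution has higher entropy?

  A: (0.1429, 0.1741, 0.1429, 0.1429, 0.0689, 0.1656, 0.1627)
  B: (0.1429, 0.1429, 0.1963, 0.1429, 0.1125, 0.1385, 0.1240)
B

Both distributions are close to uniform, making this a harder comparison.

H(A) = 2.7641 bits
H(B) = 2.7875 bits

The distribution closer to uniform has higher entropy.
Answer: B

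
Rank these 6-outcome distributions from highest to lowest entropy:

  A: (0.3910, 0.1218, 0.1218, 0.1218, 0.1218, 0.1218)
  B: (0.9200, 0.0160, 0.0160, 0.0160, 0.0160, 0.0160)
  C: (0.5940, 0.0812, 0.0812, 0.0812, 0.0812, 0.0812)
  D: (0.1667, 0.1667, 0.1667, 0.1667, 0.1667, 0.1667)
D > A > C > B

Key insight: Entropy is maximized by uniform distributions and minimized by concentrated distributions.

Entropies:
  H(A) = 2.3795 bits
  H(B) = 0.5879 bits
  H(C) = 1.9171 bits
  H(D) = 2.5850 bits

Ranking: D > A > C > B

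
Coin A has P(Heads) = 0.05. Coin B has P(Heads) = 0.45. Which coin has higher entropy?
B

For binary distributions, entropy is maximized at p=0.5 and decreases as p moves toward 0 or 1.

H(A) = H(0.05) = 0.2864 bits
H(B) = H(0.45) = 0.9928 bits

Distribution B (p=0.45) is closer to uniform (p=0.5), so it has higher entropy.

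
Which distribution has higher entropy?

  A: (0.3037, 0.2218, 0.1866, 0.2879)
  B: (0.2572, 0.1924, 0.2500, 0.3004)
B

Both distributions are close to uniform, making this a harder comparison.

H(A) = 1.9732 bits
H(B) = 1.9826 bits

The distribution closer to uniform has higher entropy.
Answer: B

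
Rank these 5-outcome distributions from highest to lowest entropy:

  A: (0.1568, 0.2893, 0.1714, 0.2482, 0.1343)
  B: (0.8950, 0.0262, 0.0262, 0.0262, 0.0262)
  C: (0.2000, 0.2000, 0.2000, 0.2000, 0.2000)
C > A > B

Key insight: Entropy is maximized by uniform distributions and minimized by concentrated distributions.

- Uniform distributions have maximum entropy log₂(5) = 2.3219 bits
- The more "peaked" or concentrated a distribution, the lower its entropy

Entropies:
  H(A) = 2.2609 bits
  H(B) = 0.6946 bits
  H(C) = 2.3219 bits

Ranking: C > A > B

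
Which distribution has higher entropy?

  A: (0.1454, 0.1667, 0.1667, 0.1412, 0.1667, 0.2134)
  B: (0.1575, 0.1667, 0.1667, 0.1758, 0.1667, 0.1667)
B

Both distributions are close to uniform, making this a harder comparison.

H(A) = 2.5713 bits
H(B) = 2.5842 bits

The distribution closer to uniform has higher entropy.
Answer: B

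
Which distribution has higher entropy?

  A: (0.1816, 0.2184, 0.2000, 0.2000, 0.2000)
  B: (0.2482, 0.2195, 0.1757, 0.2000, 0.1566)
A

Both distributions are close to uniform, making this a harder comparison.

H(A) = 2.3195 bits
H(B) = 2.3033 bits

The distribution closer to uniform has higher entropy.
Answer: A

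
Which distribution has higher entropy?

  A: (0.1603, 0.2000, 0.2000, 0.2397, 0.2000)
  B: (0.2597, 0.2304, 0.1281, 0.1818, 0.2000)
A

Both distributions are close to uniform, making this a harder comparison.

H(A) = 2.3105 bits
H(B) = 2.2844 bits

The distribution closer to uniform has higher entropy.
Answer: A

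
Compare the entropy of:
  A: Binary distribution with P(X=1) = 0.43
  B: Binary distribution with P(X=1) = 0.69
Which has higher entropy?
A

For binary distributions, entropy is maximized at p=0.5 and decreases as p moves toward 0 or 1.

H(A) = H(0.43) = 0.9858 bits
H(B) = H(0.69) = 0.8932 bits

Distribution A (p=0.43) is closer to uniform (p=0.5), so it has higher entropy.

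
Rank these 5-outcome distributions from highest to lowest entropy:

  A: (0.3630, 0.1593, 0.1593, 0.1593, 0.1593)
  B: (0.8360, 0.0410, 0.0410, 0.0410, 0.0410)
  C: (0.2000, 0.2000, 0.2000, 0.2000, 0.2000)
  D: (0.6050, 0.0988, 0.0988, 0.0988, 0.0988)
C > A > D > B

Key insight: Entropy is maximized by uniform distributions and minimized by concentrated distributions.

Entropies:
  H(A) = 2.2191 bits
  H(B) = 0.9718 bits
  H(C) = 2.3219 bits
  H(D) = 1.7580 bits

Ranking: C > A > D > B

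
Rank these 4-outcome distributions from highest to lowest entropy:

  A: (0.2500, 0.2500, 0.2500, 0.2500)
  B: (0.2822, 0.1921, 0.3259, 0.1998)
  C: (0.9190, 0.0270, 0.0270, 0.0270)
A > B > C

Key insight: Entropy is maximized by uniform distributions and minimized by concentrated distributions.

- Uniform distributions have maximum entropy log₂(4) = 2.0000 bits
- The more "peaked" or concentrated a distribution, the lower its entropy

Entropies:
  H(A) = 2.0000 bits
  H(B) = 1.9636 bits
  H(C) = 0.5341 bits

Ranking: A > B > C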